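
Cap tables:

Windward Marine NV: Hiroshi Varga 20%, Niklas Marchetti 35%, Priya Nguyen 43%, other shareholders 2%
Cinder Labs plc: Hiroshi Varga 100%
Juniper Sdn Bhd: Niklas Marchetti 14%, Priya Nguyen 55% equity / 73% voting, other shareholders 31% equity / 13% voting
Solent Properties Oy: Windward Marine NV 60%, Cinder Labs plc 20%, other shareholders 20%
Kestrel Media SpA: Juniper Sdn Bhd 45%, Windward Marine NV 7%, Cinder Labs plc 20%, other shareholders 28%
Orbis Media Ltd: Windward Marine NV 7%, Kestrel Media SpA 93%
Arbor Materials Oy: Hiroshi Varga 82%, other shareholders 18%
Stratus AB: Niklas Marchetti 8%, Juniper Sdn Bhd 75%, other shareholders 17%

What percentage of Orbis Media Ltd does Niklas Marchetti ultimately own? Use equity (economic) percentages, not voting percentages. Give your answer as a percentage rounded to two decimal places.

10.59%

Niklas reaches Orbis along 3 paths.
Via Windward: 35% × 7% = 2.45%.
Via Juniper → Kestrel: 14% × 45% × 93% = 5.859%.
Via Windward → Kestrel: 35% × 7% × 93% = 2.2785%.
Total: 2.45% + 5.859% + 2.2785% = 10.5875%.
Rounded: 10.59%.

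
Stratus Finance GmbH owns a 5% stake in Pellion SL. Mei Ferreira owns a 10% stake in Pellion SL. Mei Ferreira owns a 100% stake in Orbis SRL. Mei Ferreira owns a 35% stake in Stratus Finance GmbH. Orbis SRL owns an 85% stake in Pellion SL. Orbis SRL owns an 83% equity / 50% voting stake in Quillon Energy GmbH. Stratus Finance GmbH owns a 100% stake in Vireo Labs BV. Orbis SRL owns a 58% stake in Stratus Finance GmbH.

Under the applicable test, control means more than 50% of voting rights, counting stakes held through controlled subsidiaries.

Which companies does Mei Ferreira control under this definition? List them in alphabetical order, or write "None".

Mei holds 100% of Orbis, so Mei controls Orbis.
Mei and Orbis together hold 35% + 58% = 93% of Stratus, so Mei controls Stratus.
Orbis and Stratus and Mei together hold 85% + 5% + 10% = 100% of Pellion, so Mei controls Pellion.
Stratus holds 100% of Vireo, so Mei controls Vireo.
No other company's threshold is met.

Orbis SRL, Pellion SL, Stratus Finance GmbH, Vireo Labs BV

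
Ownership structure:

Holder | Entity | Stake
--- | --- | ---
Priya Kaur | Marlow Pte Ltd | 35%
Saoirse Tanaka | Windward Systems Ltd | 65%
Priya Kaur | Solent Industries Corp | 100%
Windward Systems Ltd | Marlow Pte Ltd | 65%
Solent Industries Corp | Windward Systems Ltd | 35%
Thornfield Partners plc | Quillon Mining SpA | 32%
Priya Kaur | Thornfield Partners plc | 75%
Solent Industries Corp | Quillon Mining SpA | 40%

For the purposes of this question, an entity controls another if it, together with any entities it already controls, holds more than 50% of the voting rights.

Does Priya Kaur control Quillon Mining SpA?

Yes

Priya holds 75% of Thornfield, so Priya controls Thornfield.
Priya holds 100% of Solent, so Priya controls Solent.
Thornfield and Solent together hold 32% + 40% = 72% of Quillon, so Priya controls Quillon.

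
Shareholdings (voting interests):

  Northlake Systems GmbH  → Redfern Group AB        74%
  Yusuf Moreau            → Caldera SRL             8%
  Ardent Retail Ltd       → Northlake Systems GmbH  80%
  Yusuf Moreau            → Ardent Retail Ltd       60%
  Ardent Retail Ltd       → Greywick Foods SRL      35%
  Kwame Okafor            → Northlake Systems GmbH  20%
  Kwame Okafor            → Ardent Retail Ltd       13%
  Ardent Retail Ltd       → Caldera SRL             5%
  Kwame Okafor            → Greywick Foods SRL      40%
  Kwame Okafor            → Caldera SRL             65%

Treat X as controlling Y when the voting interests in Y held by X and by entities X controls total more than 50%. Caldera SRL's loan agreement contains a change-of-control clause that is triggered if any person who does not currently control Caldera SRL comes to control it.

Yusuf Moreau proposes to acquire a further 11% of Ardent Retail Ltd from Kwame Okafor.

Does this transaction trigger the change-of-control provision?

The purchase adds only to Yusuf's holdings (Kwame's stake shrinks), so Yusuf is the only person who could newly come to control Caldera.
Yusuf holds 60% of Ardent, so Yusuf controls Ardent.
Ardent holds 80% of Northlake, so Yusuf controls Northlake.
Northlake holds 74% of Redfern, so Yusuf controls Redfern.
In Caldera, Yusuf's side holds only 5% + 8% = 13%, not > 50%.
So before the transaction, Yusuf does not control Caldera.
After the purchase, Yusuf's direct stake in Ardent rises to 60% + 11% = 71%, and Kwame's stake falls to 2%.
Yusuf holds 71% of Ardent, so Yusuf controls Ardent.
After the transaction, Yusuf's side holds 5% + 8% = 13% of Caldera, not > 50%, so Yusuf still does not control Caldera.
No new person acquires control, so the clause is not triggered.

No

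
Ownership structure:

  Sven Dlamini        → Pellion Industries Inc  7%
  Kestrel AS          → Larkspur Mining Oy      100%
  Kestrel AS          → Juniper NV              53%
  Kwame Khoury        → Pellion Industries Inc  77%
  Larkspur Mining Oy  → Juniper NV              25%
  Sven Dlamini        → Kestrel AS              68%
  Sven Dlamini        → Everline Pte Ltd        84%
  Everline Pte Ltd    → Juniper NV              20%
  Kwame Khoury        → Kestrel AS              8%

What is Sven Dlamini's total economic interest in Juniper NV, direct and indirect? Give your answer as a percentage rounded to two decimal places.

Sven reaches Juniper along 3 paths.
Via Kestrel: 68% × 53% = 36.04%.
Via Everline: 84% × 20% = 16.8%.
Via Kestrel → Larkspur: 68% × 100% × 25% = 17%.
Total: 36.04% + 16.8% + 17% = 69.84%.

69.84%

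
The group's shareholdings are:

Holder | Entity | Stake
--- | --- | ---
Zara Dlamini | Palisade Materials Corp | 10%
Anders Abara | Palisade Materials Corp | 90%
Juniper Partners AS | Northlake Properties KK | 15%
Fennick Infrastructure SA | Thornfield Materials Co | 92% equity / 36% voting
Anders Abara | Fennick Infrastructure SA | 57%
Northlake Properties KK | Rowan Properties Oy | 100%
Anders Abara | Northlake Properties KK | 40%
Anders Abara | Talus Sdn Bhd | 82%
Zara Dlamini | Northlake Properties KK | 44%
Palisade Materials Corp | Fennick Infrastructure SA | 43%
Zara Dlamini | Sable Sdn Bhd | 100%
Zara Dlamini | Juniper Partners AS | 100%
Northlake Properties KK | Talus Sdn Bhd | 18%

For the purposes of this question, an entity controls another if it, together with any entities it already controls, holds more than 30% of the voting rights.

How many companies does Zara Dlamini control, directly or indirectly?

Zara holds 100% of Juniper, so Zara controls Juniper.
Zara and Juniper together hold 44% + 15% = 59% of Northlake, so Zara controls Northlake.
Zara holds 100% of Sable, so Zara controls Sable.
Northlake holds 100% of Rowan, so Zara controls Rowan.
No other company's threshold is met.
Zara controls 4 companies.

4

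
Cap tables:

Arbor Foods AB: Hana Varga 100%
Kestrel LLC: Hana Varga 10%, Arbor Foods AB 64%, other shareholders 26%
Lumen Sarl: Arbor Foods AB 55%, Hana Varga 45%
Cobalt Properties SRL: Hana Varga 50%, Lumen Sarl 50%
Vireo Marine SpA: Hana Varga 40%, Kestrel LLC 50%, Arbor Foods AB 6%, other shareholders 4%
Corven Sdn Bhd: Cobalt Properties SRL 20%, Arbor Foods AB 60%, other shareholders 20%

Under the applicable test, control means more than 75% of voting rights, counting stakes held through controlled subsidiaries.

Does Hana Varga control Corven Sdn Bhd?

Yes

Hana holds 100% of Arbor, so Hana controls Arbor.
Arbor and Hana together hold 55% + 45% = 100% of Lumen, so Hana controls Lumen.
Hana and Lumen together hold 50% + 50% = 100% of Cobalt, so Hana controls Cobalt.
Cobalt and Arbor together hold 20% + 60% = 80% of Corven, so Hana controls Corven.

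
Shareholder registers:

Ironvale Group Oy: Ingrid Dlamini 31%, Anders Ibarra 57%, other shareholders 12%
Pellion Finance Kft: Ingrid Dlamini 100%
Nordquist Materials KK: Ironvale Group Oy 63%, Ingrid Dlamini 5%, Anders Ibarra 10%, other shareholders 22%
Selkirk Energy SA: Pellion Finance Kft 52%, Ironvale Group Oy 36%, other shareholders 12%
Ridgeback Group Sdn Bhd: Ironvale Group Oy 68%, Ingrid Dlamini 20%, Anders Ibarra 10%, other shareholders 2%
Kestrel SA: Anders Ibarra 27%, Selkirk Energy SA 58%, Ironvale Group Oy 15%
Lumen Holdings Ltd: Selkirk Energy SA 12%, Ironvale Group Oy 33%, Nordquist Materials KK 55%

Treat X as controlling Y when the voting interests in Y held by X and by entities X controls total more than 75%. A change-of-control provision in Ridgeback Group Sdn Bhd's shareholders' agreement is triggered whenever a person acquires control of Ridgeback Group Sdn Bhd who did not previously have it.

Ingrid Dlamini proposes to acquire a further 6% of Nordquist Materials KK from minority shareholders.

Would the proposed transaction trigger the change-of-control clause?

No

The purchase changes only Ingrid's holdings, so Ingrid is the only person who could newly come to control Ridgeback.
Ingrid holds 100% of Pellion, so Ingrid controls Pellion.
In Ridgeback, Ingrid's side holds only 20%, not > 75%.
So before the transaction, Ingrid does not control Ridgeback.
After the purchase, Ingrid's direct stake in Nordquist rises to 5% + 6% = 11%.
Ingrid's side now holds 11% of Nordquist, not > 75%, so Ingrid still does not control Nordquist.
After the transaction, Ingrid's side holds 20% of Ridgeback, not > 75%, so Ingrid still does not control Ridgeback.
No new person acquires control, so the clause is not triggered.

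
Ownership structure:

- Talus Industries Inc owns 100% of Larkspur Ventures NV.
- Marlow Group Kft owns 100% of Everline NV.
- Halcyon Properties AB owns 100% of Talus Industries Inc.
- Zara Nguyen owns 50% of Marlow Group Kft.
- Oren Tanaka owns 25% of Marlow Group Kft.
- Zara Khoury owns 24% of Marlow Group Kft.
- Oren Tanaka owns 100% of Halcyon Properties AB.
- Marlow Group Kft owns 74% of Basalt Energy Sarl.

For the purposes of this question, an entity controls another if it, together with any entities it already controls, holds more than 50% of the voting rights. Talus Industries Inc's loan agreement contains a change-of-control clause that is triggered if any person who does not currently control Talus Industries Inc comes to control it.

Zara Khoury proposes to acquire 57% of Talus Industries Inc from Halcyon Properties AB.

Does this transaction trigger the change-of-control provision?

Yes

The purchase adds only to Zara Khoury's holdings (Halcyon's stake shrinks), so Zara Khoury is the only person who could newly come to control Talus.
Zara Khoury's largest direct stake is 24% in Marlow, which does not meet the threshold, so Zara Khoury controls no company.
Neither Zara Khoury nor any entity Zara Khoury controls holds any voting interest in Talus.
So before the transaction, Zara Khoury does not control Talus.
After the purchase, Zara Khoury holds 57% of Talus directly, and Halcyon's stake falls to 43%.
Zara Khoury holds 57% of Talus, so Zara Khoury controls Talus.
Zara Khoury did not control Talus before and does after, so the clause is triggered.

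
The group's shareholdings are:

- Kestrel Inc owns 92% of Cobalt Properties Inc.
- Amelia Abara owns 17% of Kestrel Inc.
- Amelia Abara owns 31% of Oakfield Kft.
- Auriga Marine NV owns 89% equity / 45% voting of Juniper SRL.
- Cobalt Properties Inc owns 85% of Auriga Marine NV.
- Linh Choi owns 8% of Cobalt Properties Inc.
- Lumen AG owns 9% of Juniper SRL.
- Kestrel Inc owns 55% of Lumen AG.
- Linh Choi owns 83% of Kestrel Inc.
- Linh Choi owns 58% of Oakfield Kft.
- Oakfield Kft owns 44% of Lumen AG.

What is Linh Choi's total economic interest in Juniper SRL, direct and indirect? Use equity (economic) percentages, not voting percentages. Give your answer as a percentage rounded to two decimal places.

70.22%

Linh reaches Juniper along 4 paths.
Via Kestrel → Cobalt → Auriga: 83% × 92% × 85% × 89% = 57.76634%.
Via Cobalt → Auriga: 8% × 85% × 89% = 6.052%.
Via Kestrel → Lumen: 83% × 55% × 9% = 4.1085%.
Via Oakfield → Lumen: 58% × 44% × 9% = 2.2968%.
Total: 57.76634% + 6.052% + 4.1085% + 2.2968% = 70.22364%.
Rounded: 70.22%.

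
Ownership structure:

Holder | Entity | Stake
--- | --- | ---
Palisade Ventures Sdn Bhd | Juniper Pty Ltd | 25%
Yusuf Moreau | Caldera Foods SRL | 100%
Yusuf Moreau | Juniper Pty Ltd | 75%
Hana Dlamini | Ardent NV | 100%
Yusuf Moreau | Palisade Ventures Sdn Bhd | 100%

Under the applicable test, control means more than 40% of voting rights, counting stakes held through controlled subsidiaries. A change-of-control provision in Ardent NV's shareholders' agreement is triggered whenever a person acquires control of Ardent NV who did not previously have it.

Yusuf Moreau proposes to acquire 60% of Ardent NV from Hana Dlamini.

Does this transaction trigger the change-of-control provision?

Yes

The purchase adds only to Yusuf's holdings (Hana's stake shrinks), so Yusuf is the only person who could newly come to control Ardent.
Yusuf holds 100% of Palisade, so Yusuf controls Palisade.
Yusuf holds 100% of Caldera, so Yusuf controls Caldera.
Yusuf and Palisade together hold 75% + 25% = 100% of Juniper, so Yusuf controls Juniper.
Neither Yusuf nor any entity Yusuf controls holds any voting interest in Ardent.
So before the transaction, Yusuf does not control Ardent.
After the purchase, Yusuf holds 60% of Ardent directly, and Hana's stake falls to 40%.
Yusuf holds 60% of Ardent, so Yusuf controls Ardent.
Yusuf did not control Ardent before and does after, so the clause is triggered.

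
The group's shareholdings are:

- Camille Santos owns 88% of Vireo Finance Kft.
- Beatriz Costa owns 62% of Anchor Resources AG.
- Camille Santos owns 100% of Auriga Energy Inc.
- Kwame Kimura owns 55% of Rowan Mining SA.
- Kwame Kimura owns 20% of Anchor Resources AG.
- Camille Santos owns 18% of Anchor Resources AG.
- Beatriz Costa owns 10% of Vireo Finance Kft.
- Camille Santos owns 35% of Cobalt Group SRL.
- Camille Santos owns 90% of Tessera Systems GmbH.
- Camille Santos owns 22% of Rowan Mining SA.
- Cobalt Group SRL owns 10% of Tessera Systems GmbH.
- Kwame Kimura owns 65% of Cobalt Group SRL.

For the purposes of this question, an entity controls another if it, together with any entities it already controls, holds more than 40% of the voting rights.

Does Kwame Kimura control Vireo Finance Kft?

No

Kwame holds 65% of Cobalt, so Kwame controls Cobalt.
Kwame holds 55% of Rowan, so Kwame controls Rowan.
Neither Kwame nor any entity Kwame controls holds any voting interest in Vireo.
So Kwame does not control Vireo.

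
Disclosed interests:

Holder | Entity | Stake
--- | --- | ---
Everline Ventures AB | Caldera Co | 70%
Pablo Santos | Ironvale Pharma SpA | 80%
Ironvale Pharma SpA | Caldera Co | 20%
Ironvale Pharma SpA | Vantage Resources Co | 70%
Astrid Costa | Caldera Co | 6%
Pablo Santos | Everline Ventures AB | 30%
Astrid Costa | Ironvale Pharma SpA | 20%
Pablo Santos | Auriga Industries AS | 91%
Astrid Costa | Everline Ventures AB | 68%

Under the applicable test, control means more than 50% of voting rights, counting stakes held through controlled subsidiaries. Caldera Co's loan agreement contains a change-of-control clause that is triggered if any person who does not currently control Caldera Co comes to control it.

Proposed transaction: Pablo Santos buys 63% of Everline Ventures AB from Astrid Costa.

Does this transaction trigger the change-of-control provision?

Yes

The purchase adds only to Pablo's holdings (Astrid's stake shrinks), so Pablo is the only person who could newly come to control Caldera.
Pablo holds 80% of Ironvale, so Pablo controls Ironvale.
Ironvale holds 70% of Vantage, so Pablo controls Vantage.
Pablo holds 91% of Auriga, so Pablo controls Auriga.
In Caldera, Pablo's side holds only 20%, not > 50%.
So before the transaction, Pablo does not control Caldera.
After the purchase, Pablo's direct stake in Everline rises to 30% + 63% = 93%, and Astrid's stake falls to 5%.
Pablo holds 93% of Everline, so Pablo controls Everline.
Ironvale and Everline together hold 20% + 70% = 90% of Caldera, so Pablo controls Caldera.
Pablo did not control Caldera before and does after, so the clause is triggered.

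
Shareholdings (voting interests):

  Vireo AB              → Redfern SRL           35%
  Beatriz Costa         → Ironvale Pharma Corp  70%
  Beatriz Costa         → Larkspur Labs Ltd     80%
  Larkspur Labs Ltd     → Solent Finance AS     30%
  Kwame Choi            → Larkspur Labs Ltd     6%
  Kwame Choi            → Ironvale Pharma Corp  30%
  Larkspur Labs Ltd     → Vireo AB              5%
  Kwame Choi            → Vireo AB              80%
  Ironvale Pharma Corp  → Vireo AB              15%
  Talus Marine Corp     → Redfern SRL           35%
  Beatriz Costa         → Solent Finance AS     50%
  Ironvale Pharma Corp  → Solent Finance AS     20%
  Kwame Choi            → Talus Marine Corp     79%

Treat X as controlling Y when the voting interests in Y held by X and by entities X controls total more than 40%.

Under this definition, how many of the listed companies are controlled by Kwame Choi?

3

Kwame holds 80% of Vireo, so Kwame controls Vireo.
Kwame holds 79% of Talus, so Kwame controls Talus.
Vireo and Talus together hold 35% + 35% = 70% of Redfern, so Kwame controls Redfern.
No other company's threshold is met.
Kwame controls 3 companies.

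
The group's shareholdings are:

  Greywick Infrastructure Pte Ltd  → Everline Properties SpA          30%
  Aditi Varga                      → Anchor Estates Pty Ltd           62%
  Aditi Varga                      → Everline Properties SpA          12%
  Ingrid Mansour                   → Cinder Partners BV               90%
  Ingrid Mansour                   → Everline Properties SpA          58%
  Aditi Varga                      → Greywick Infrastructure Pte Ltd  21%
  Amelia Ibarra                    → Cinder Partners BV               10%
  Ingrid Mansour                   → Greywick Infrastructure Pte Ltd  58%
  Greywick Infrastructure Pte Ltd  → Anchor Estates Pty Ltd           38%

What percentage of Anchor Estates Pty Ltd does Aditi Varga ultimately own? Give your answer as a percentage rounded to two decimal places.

Aditi reaches Anchor along 2 paths.
Direct stake: 62% = 62%.
Via Greywick: 21% × 38% = 7.98%.
Total: 62% + 7.98% = 69.98%.

69.98%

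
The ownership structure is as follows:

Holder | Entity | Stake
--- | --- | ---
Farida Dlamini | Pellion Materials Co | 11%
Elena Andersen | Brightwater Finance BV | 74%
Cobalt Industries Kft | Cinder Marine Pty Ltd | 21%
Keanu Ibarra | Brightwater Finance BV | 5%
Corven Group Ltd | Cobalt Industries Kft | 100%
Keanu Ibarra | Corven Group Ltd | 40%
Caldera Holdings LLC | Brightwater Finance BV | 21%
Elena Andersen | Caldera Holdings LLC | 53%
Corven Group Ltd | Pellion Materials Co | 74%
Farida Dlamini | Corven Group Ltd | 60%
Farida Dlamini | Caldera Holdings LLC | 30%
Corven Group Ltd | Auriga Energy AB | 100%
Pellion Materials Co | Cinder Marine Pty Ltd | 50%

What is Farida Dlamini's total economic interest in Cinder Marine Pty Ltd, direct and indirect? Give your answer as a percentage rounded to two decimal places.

Farida reaches Cinder along 3 paths.
Via Corven → Pellion: 60% × 74% × 50% = 22.2%.
Via Pellion: 11% × 50% = 5.5%.
Via Corven → Cobalt: 60% × 100% × 21% = 12.6%.
Total: 22.2% + 5.5% + 12.6% = 40.3%.
Rounded: 40.30%.

40.30%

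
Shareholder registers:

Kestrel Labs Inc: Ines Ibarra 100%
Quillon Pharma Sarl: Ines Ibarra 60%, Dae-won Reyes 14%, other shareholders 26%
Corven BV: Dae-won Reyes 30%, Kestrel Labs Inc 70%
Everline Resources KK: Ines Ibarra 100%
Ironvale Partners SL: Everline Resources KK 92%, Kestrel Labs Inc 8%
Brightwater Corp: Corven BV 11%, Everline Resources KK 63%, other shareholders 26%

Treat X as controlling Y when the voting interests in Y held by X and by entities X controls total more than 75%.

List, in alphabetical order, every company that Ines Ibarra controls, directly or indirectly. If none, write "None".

Ines holds 100% of Kestrel, so Ines controls Kestrel.
Ines holds 100% of Everline, so Ines controls Everline.
Everline and Kestrel together hold 92% + 8% = 100% of Ironvale, so Ines controls Ironvale.
No other company's threshold is met.

Everline Resources KK, Ironvale Partners SL, Kestrel Labs Inc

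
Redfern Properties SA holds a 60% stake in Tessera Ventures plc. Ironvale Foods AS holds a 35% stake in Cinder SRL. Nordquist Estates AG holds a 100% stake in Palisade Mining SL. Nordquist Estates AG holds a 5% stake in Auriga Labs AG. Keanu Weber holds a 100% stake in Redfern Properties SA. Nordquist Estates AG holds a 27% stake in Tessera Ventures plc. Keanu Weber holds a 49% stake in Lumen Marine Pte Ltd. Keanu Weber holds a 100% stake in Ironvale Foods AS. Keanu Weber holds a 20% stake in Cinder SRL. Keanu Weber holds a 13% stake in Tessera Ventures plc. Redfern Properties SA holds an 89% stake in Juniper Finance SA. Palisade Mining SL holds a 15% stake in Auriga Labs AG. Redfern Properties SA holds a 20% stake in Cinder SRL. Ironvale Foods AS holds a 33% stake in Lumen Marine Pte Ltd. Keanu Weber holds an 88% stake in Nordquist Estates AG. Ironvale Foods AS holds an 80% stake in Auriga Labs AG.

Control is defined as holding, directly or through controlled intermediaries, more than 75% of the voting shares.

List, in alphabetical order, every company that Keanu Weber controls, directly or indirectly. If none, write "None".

Auriga Labs AG, Ironvale Foods AS, Juniper Finance SA, Lumen Marine Pte Ltd, Nordquist Estates AG, Palisade Mining SL, Redfern Properties SA, Tessera Ventures plc

Keanu holds 100% of Redfern, so Keanu controls Redfern.
Keanu holds 88% of Nordquist, so Keanu controls Nordquist.
Keanu holds 100% of Ironvale, so Keanu controls Ironvale.
Nordquist holds 100% of Palisade, so Keanu controls Palisade.
Redfern and Keanu and Nordquist together hold 60% + 13% + 27% = 100% of Tessera, so Keanu controls Tessera.
Ironvale and Keanu together hold 33% + 49% = 82% of Lumen, so Keanu controls Lumen.
Redfern holds 89% of Juniper, so Keanu controls Juniper.
Palisade and Ironvale and Nordquist together hold 15% + 80% + 5% = 100% of Auriga, so Keanu controls Auriga.
No other company's threshold is met.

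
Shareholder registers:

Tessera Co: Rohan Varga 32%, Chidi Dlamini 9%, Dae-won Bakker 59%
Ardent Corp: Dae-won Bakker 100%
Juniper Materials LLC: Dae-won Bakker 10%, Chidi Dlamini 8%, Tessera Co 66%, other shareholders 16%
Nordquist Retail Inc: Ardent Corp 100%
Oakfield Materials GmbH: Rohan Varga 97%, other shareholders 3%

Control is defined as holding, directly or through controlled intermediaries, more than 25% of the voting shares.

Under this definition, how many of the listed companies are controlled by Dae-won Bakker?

4

Dae-won holds 59% of Tessera, so Dae-won controls Tessera.
Dae-won holds 100% of Ardent, so Dae-won controls Ardent.
Dae-won and Tessera together hold 10% + 66% = 76% of Juniper, so Dae-won controls Juniper.
Ardent holds 100% of Nordquist, so Dae-won controls Nordquist.
No other company's threshold is met.
Dae-won controls 4 companies.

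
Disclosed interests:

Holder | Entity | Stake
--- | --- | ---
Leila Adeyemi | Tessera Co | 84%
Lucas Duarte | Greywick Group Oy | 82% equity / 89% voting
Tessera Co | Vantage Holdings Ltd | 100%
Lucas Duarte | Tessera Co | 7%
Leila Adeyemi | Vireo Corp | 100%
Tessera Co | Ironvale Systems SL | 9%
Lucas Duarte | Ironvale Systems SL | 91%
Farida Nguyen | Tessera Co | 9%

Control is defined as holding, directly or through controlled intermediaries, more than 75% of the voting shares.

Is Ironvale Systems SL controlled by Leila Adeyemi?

No

Leila holds 84% of Tessera, so Leila controls Tessera.
Leila holds 100% of Vireo, so Leila controls Vireo.
Tessera holds 100% of Vantage, so Leila controls Vantage.
In Ironvale, Leila's side holds only 9%, not > 75%.
So Leila does not control Ironvale.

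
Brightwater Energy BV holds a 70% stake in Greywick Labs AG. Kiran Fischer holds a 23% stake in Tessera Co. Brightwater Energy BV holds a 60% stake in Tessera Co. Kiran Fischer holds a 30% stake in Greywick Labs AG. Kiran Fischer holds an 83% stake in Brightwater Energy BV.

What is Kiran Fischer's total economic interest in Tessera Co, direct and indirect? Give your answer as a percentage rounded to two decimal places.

Kiran reaches Tessera along 2 paths.
Via Brightwater: 83% × 60% = 49.8%.
Direct stake: 23% = 23%.
Total: 49.8% + 23% = 72.8%.
Rounded: 72.80%.

72.80%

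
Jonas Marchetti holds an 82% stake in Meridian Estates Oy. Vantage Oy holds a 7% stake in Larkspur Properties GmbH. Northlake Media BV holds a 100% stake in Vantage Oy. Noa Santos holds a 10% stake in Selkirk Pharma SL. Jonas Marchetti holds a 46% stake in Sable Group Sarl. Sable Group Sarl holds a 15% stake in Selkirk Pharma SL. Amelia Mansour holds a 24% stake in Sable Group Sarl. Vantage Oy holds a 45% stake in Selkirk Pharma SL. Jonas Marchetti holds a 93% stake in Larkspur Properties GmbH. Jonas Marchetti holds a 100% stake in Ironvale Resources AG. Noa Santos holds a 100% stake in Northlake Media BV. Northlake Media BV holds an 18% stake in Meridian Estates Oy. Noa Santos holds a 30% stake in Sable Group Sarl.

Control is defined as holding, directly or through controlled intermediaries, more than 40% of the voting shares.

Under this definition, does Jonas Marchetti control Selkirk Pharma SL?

Jonas holds 46% of Sable, so Jonas controls Sable.
Jonas holds 93% of Larkspur, so Jonas controls Larkspur.
Jonas holds 100% of Ironvale, so Jonas controls Ironvale.
Jonas holds 82% of Meridian, so Jonas controls Meridian.
In Selkirk, Jonas's side holds only 15%, not > 40%.
So Jonas does not control Selkirk.

No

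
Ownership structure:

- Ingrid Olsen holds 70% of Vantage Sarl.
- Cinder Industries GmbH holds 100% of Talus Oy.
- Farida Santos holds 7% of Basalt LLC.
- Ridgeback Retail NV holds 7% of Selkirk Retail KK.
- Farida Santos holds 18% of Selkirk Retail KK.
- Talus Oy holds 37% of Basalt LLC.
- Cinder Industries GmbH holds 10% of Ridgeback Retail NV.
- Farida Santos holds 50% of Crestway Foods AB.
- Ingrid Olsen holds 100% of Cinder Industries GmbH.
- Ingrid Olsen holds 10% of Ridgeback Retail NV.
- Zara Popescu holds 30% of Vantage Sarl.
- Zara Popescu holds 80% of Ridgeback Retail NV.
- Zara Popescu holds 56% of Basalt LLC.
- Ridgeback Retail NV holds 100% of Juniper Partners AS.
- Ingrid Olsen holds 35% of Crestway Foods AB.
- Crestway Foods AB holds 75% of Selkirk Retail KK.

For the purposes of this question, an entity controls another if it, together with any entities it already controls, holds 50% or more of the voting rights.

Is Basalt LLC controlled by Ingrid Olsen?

Ingrid holds 100% of Cinder, so Ingrid controls Cinder.
Ingrid holds 70% of Vantage, so Ingrid controls Vantage.
Cinder holds 100% of Talus, so Ingrid controls Talus.
In Basalt, Ingrid's side holds only 37%, not ≥ 50%.
So Ingrid does not control Basalt.

No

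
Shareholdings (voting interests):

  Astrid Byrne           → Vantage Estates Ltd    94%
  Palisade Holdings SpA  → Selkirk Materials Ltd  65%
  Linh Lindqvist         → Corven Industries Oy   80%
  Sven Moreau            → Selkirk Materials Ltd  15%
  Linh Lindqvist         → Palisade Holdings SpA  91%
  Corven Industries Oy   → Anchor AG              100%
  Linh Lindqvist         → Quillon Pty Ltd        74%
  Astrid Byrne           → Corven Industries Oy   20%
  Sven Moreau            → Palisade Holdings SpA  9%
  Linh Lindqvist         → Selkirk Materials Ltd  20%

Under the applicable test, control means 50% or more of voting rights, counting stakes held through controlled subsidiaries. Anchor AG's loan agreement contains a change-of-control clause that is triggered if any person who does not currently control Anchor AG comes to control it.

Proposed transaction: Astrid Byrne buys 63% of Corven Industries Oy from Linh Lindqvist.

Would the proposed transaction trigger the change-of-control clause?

The purchase adds only to Astrid's holdings (Linh's stake shrinks), so Astrid is the only person who could newly come to control Anchor.
Astrid holds 94% of Vantage, so Astrid controls Vantage.
Neither Astrid nor any entity Astrid controls holds any voting interest in Anchor.
So before the transaction, Astrid does not control Anchor.
After the purchase, Astrid's direct stake in Corven rises to 20% + 63% = 83%, and Linh's stake falls to 17%.
Astrid holds 83% of Corven, so Astrid controls Corven.
Corven holds 100% of Anchor, so Astrid controls Anchor.
Astrid did not control Anchor before and does after, so the clause is triggered.

Yes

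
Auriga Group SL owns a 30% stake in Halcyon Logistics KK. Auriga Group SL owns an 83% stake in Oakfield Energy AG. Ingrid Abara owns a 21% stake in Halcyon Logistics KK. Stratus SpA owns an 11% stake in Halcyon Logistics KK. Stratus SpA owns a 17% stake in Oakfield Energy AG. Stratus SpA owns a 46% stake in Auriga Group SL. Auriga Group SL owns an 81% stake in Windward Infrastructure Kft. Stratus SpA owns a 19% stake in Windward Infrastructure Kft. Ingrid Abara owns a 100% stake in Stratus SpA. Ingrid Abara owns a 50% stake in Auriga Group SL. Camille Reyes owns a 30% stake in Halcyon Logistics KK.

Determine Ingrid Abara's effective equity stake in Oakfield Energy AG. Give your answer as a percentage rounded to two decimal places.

Ingrid reaches Oakfield along 3 paths.
Via Stratus → Auriga: 100% × 46% × 83% = 38.18%.
Via Auriga: 50% × 83% = 41.5%.
Via Stratus: 100% × 17% = 17%.
Total: 38.18% + 41.5% + 17% = 96.68%.

96.68%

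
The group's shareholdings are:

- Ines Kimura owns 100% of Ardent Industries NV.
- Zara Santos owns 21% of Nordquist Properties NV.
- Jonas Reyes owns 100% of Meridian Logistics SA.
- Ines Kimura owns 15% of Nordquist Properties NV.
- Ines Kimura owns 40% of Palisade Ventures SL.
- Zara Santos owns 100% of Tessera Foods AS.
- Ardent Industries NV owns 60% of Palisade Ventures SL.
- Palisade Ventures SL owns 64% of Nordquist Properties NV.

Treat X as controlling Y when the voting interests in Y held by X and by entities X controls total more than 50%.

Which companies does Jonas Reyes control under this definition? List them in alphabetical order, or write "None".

Jonas holds 100% of Meridian, so Jonas controls Meridian.
No other company's threshold is met.

Meridian Logistics SA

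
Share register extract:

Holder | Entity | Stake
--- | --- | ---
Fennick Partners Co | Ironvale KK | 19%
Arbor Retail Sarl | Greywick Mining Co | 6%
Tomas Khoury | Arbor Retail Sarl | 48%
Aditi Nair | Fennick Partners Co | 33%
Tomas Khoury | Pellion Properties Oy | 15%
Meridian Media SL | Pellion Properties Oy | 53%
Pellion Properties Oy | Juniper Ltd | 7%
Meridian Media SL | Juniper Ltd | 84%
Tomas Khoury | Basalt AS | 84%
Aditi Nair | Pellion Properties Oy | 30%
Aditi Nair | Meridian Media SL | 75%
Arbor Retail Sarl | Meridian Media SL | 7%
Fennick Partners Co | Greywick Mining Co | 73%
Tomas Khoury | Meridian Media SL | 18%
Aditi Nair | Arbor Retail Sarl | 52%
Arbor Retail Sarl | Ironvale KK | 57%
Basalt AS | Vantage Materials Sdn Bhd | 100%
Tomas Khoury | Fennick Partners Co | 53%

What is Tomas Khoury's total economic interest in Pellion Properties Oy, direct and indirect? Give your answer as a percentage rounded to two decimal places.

26.32%

Tomas reaches Pellion along 3 paths.
Direct stake: 15% = 15%.
Via Arbor → Meridian: 48% × 7% × 53% = 1.7808%.
Via Meridian: 18% × 53% = 9.54%.
Total: 15% + 1.7808% + 9.54% = 26.3208%.
Rounded: 26.32%.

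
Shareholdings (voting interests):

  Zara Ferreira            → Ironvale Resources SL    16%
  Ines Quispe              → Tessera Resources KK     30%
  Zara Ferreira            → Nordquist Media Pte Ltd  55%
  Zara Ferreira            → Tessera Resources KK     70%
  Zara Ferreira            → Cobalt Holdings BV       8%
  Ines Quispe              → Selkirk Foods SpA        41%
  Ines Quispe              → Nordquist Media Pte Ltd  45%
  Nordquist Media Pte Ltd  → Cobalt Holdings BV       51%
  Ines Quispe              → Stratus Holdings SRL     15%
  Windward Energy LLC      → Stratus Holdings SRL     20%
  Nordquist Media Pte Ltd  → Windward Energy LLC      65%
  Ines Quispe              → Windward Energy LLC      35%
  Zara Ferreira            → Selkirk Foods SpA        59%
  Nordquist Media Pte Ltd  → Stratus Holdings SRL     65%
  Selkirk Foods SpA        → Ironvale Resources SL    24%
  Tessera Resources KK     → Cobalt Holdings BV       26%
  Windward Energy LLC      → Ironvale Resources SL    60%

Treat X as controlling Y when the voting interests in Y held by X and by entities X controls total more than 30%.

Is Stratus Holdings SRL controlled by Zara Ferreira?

Zara holds 55% of Nordquist, so Zara controls Nordquist.
Nordquist holds 65% of Windward, so Zara controls Windward.
Nordquist and Windward together hold 65% + 20% = 85% of Stratus, so Zara controls Stratus.

Yes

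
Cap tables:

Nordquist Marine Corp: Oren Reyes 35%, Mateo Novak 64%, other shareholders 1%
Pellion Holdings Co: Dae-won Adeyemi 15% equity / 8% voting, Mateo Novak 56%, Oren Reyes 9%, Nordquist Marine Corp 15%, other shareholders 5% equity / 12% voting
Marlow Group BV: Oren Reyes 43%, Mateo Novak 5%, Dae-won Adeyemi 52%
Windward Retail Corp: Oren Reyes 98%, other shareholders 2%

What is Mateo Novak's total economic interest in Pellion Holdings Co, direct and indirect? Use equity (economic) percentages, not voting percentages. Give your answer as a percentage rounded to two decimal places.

Mateo reaches Pellion along 2 paths.
Direct stake: 56% = 56%.
Via Nordquist: 64% × 15% = 9.6%.
Total: 56% + 9.6% = 65.6%.
Rounded: 65.60%.

65.60%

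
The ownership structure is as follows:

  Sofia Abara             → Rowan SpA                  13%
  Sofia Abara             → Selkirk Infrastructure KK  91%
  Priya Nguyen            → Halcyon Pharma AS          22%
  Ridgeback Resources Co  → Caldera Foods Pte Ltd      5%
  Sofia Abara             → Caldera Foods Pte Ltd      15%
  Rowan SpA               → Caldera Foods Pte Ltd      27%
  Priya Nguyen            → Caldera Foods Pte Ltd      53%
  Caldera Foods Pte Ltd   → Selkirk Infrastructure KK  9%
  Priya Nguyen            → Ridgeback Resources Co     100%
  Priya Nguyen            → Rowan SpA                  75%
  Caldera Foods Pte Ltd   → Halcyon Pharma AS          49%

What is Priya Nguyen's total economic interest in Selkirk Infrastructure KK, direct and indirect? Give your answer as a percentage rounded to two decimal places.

7.04%

Priya reaches Selkirk along 3 paths.
Via Caldera: 53% × 9% = 4.77%.
Via Rowan → Caldera: 75% × 27% × 9% = 1.8225%.
Via Ridgeback → Caldera: 100% × 5% × 9% = 0.45%.
Total: 4.77% + 1.8225% + 0.45% = 7.0425%.
Rounded: 7.04%.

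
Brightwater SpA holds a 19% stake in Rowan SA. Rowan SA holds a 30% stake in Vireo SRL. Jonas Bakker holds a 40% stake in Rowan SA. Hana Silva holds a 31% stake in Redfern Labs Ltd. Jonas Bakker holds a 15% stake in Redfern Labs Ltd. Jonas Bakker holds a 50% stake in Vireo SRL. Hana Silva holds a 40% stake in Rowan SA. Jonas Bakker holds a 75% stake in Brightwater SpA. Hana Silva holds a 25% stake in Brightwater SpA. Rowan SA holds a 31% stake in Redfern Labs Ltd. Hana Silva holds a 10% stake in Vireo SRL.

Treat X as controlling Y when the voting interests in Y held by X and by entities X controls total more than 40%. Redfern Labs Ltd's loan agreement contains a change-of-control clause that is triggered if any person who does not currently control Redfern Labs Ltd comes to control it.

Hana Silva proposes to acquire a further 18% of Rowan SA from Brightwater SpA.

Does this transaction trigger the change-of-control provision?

The purchase adds only to Hana's holdings (Brightwater's stake shrinks), so Hana is the only person who could newly come to control Redfern.
Hana's largest direct stake is 40% in Rowan, which does not meet the threshold, so Hana controls no company.
In Redfern, Hana's side holds only 31%, not > 40%.
So before the transaction, Hana does not control Redfern.
After the purchase, Hana's direct stake in Rowan rises to 40% + 18% = 58%, and Brightwater's stake falls to 1%.
Hana holds 58% of Rowan, so Hana controls Rowan.
Rowan and Hana together hold 31% + 31% = 62% of Redfern, so Hana controls Redfern.
Hana did not control Redfern before and does after, so the clause is triggered.

Yes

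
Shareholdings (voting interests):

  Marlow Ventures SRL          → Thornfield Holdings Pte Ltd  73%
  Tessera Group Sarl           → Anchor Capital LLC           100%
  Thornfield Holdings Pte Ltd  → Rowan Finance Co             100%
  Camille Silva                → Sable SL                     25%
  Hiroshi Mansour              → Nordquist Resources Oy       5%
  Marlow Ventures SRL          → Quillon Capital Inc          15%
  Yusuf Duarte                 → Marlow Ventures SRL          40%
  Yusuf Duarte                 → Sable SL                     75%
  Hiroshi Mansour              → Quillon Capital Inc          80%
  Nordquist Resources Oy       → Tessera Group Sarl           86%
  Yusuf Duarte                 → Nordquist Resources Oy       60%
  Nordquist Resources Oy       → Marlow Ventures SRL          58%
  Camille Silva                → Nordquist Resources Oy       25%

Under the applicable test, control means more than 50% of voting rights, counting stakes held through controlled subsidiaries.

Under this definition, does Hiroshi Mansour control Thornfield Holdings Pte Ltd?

Hiroshi holds 80% of Quillon, so Hiroshi controls Quillon.
Neither Hiroshi nor any entity Hiroshi controls holds any voting interest in Thornfield.
So Hiroshi does not control Thornfield.

No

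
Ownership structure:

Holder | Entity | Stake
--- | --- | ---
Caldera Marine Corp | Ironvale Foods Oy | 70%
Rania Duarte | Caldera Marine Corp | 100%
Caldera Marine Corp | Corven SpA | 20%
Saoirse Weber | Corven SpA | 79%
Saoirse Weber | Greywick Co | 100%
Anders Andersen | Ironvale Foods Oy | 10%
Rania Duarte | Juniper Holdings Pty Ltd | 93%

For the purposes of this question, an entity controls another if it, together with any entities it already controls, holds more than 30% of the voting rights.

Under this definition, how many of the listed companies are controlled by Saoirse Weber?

Saoirse holds 79% of Corven, so Saoirse controls Corven.
Saoirse holds 100% of Greywick, so Saoirse controls Greywick.
No other company's threshold is met.
Saoirse controls 2 companies.

2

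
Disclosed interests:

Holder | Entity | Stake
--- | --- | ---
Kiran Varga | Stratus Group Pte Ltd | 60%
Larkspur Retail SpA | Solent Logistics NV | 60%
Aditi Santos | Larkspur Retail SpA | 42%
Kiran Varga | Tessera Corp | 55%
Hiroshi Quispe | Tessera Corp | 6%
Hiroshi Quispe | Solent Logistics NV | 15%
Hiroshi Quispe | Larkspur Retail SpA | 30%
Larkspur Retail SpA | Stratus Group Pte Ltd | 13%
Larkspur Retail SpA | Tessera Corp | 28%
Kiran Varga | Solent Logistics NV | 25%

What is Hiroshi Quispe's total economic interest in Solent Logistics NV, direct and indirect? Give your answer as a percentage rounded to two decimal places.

33.00%

Hiroshi reaches Solent along 2 paths.
Direct stake: 15% = 15%.
Via Larkspur: 30% × 60% = 18%.
Total: 15% + 18% = 33%.
Rounded: 33.00%.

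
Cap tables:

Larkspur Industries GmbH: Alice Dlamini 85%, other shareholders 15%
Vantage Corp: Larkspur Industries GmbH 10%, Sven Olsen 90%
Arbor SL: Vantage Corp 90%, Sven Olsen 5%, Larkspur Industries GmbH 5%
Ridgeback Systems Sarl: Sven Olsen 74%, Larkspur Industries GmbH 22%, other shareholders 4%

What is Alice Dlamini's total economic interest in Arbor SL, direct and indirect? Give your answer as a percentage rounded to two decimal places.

11.90%

Alice reaches Arbor along 2 paths.
Via Larkspur → Vantage: 85% × 10% × 90% = 7.65%.
Via Larkspur: 85% × 5% = 4.25%.
Total: 7.65% + 4.25% = 11.9%.
Rounded: 11.90%.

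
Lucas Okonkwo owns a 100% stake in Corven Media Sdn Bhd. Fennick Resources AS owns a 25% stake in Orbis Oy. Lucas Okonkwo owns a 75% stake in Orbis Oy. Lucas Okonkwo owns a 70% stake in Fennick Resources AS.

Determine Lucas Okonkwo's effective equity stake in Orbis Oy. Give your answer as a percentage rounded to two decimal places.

Lucas reaches Orbis along 2 paths.
Via Fennick: 70% × 25% = 17.5%.
Direct stake: 75% = 75%.
Total: 17.5% + 75% = 92.5%.
Rounded: 92.50%.

92.50%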